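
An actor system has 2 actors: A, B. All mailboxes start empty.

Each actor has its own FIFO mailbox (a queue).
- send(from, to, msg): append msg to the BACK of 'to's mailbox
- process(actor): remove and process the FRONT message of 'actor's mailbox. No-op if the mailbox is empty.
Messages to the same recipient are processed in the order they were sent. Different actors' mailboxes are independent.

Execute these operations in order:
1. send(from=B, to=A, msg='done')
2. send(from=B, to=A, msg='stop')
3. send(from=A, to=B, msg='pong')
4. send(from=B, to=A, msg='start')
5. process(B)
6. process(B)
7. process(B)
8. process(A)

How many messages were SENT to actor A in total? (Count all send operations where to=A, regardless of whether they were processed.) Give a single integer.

After 1 (send(from=B, to=A, msg='done')): A:[done] B:[]
After 2 (send(from=B, to=A, msg='stop')): A:[done,stop] B:[]
After 3 (send(from=A, to=B, msg='pong')): A:[done,stop] B:[pong]
After 4 (send(from=B, to=A, msg='start')): A:[done,stop,start] B:[pong]
After 5 (process(B)): A:[done,stop,start] B:[]
After 6 (process(B)): A:[done,stop,start] B:[]
After 7 (process(B)): A:[done,stop,start] B:[]
After 8 (process(A)): A:[stop,start] B:[]

Answer: 3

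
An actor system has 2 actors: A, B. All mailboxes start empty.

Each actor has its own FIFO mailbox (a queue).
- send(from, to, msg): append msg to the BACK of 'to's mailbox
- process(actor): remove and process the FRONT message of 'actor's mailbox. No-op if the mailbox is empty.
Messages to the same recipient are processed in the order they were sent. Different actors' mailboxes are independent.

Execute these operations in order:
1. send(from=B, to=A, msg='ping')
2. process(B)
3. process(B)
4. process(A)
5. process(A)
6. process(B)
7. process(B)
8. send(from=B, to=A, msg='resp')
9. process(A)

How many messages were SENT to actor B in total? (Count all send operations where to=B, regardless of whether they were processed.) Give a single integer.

After 1 (send(from=B, to=A, msg='ping')): A:[ping] B:[]
After 2 (process(B)): A:[ping] B:[]
After 3 (process(B)): A:[ping] B:[]
After 4 (process(A)): A:[] B:[]
After 5 (process(A)): A:[] B:[]
After 6 (process(B)): A:[] B:[]
After 7 (process(B)): A:[] B:[]
After 8 (send(from=B, to=A, msg='resp')): A:[resp] B:[]
After 9 (process(A)): A:[] B:[]

Answer: 0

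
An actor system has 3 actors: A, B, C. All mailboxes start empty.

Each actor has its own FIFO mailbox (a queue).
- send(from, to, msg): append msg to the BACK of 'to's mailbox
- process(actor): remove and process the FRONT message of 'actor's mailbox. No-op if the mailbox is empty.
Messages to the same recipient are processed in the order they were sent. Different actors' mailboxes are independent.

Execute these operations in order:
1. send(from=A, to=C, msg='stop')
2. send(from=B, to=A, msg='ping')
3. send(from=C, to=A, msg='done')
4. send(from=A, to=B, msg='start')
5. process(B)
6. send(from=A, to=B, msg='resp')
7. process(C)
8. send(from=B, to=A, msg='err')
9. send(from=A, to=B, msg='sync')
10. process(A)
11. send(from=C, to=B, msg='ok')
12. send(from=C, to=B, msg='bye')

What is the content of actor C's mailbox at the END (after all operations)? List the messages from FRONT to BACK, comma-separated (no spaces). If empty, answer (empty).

Answer: (empty)

Derivation:
After 1 (send(from=A, to=C, msg='stop')): A:[] B:[] C:[stop]
After 2 (send(from=B, to=A, msg='ping')): A:[ping] B:[] C:[stop]
After 3 (send(from=C, to=A, msg='done')): A:[ping,done] B:[] C:[stop]
After 4 (send(from=A, to=B, msg='start')): A:[ping,done] B:[start] C:[stop]
After 5 (process(B)): A:[ping,done] B:[] C:[stop]
After 6 (send(from=A, to=B, msg='resp')): A:[ping,done] B:[resp] C:[stop]
After 7 (process(C)): A:[ping,done] B:[resp] C:[]
After 8 (send(from=B, to=A, msg='err')): A:[ping,done,err] B:[resp] C:[]
After 9 (send(from=A, to=B, msg='sync')): A:[ping,done,err] B:[resp,sync] C:[]
After 10 (process(A)): A:[done,err] B:[resp,sync] C:[]
After 11 (send(from=C, to=B, msg='ok')): A:[done,err] B:[resp,sync,ok] C:[]
After 12 (send(from=C, to=B, msg='bye')): A:[done,err] B:[resp,sync,ok,bye] C:[]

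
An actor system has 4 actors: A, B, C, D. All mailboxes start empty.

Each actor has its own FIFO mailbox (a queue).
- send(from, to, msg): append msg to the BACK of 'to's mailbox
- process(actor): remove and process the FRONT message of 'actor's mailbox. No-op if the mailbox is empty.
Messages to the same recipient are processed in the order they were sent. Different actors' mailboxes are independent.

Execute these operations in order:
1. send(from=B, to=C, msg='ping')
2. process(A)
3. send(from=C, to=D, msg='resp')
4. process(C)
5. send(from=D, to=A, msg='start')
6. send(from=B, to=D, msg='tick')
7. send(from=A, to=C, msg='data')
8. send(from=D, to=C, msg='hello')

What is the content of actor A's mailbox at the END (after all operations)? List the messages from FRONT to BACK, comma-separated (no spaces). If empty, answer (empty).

Answer: start

Derivation:
After 1 (send(from=B, to=C, msg='ping')): A:[] B:[] C:[ping] D:[]
After 2 (process(A)): A:[] B:[] C:[ping] D:[]
After 3 (send(from=C, to=D, msg='resp')): A:[] B:[] C:[ping] D:[resp]
After 4 (process(C)): A:[] B:[] C:[] D:[resp]
After 5 (send(from=D, to=A, msg='start')): A:[start] B:[] C:[] D:[resp]
After 6 (send(from=B, to=D, msg='tick')): A:[start] B:[] C:[] D:[resp,tick]
After 7 (send(from=A, to=C, msg='data')): A:[start] B:[] C:[data] D:[resp,tick]
After 8 (send(from=D, to=C, msg='hello')): A:[start] B:[] C:[data,hello] D:[resp,tick]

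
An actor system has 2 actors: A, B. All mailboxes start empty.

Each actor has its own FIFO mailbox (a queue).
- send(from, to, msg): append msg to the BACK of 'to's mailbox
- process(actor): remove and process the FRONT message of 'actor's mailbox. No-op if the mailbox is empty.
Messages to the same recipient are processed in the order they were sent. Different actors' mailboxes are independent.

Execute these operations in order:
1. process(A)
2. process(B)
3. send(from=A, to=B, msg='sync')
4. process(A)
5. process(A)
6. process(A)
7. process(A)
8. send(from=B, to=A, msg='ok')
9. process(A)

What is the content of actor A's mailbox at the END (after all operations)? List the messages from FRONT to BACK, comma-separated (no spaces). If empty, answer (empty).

After 1 (process(A)): A:[] B:[]
After 2 (process(B)): A:[] B:[]
After 3 (send(from=A, to=B, msg='sync')): A:[] B:[sync]
After 4 (process(A)): A:[] B:[sync]
After 5 (process(A)): A:[] B:[sync]
After 6 (process(A)): A:[] B:[sync]
After 7 (process(A)): A:[] B:[sync]
After 8 (send(from=B, to=A, msg='ok')): A:[ok] B:[sync]
After 9 (process(A)): A:[] B:[sync]

Answer: (empty)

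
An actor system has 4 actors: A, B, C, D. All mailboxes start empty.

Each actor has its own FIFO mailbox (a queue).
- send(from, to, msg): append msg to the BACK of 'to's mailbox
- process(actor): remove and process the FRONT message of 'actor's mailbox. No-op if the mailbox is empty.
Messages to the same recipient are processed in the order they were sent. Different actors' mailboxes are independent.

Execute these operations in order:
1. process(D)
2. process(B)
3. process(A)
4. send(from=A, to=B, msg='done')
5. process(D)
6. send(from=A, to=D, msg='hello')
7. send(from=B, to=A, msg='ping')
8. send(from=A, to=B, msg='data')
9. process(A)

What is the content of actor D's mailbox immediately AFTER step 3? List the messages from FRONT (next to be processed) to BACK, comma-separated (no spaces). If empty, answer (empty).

After 1 (process(D)): A:[] B:[] C:[] D:[]
After 2 (process(B)): A:[] B:[] C:[] D:[]
After 3 (process(A)): A:[] B:[] C:[] D:[]

(empty)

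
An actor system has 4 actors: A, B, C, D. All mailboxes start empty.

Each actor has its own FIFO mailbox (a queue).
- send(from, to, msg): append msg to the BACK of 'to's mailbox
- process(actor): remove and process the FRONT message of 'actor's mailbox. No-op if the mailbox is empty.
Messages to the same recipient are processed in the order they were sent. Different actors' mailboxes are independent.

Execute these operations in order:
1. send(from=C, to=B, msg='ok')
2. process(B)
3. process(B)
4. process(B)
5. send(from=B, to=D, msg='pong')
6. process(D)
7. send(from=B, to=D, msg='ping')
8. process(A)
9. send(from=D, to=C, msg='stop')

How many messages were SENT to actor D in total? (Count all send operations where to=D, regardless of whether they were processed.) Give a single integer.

Answer: 2

Derivation:
After 1 (send(from=C, to=B, msg='ok')): A:[] B:[ok] C:[] D:[]
After 2 (process(B)): A:[] B:[] C:[] D:[]
After 3 (process(B)): A:[] B:[] C:[] D:[]
After 4 (process(B)): A:[] B:[] C:[] D:[]
After 5 (send(from=B, to=D, msg='pong')): A:[] B:[] C:[] D:[pong]
After 6 (process(D)): A:[] B:[] C:[] D:[]
After 7 (send(from=B, to=D, msg='ping')): A:[] B:[] C:[] D:[ping]
After 8 (process(A)): A:[] B:[] C:[] D:[ping]
After 9 (send(from=D, to=C, msg='stop')): A:[] B:[] C:[stop] D:[ping]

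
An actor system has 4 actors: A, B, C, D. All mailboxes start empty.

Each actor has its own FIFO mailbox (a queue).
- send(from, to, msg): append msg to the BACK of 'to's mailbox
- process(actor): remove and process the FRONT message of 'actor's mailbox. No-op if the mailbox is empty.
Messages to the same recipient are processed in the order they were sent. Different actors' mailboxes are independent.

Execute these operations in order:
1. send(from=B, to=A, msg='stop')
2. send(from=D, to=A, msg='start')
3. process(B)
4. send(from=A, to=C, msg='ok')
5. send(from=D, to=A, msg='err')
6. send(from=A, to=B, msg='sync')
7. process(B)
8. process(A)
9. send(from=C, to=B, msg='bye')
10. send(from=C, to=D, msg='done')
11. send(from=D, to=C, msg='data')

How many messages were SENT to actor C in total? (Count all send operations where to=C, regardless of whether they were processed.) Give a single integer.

Answer: 2

Derivation:
After 1 (send(from=B, to=A, msg='stop')): A:[stop] B:[] C:[] D:[]
After 2 (send(from=D, to=A, msg='start')): A:[stop,start] B:[] C:[] D:[]
After 3 (process(B)): A:[stop,start] B:[] C:[] D:[]
After 4 (send(from=A, to=C, msg='ok')): A:[stop,start] B:[] C:[ok] D:[]
After 5 (send(from=D, to=A, msg='err')): A:[stop,start,err] B:[] C:[ok] D:[]
After 6 (send(from=A, to=B, msg='sync')): A:[stop,start,err] B:[sync] C:[ok] D:[]
After 7 (process(B)): A:[stop,start,err] B:[] C:[ok] D:[]
After 8 (process(A)): A:[start,err] B:[] C:[ok] D:[]
After 9 (send(from=C, to=B, msg='bye')): A:[start,err] B:[bye] C:[ok] D:[]
After 10 (send(from=C, to=D, msg='done')): A:[start,err] B:[bye] C:[ok] D:[done]
After 11 (send(from=D, to=C, msg='data')): A:[start,err] B:[bye] C:[ok,data] D:[done]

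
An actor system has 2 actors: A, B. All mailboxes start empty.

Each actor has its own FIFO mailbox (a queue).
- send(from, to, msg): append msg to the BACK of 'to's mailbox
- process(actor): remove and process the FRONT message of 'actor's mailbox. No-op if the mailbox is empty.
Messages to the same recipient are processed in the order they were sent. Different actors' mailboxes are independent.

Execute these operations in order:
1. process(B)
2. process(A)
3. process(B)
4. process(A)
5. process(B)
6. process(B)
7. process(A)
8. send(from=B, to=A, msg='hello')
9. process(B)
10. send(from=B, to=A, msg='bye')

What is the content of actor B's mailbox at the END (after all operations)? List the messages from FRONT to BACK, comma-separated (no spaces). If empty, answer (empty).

After 1 (process(B)): A:[] B:[]
After 2 (process(A)): A:[] B:[]
After 3 (process(B)): A:[] B:[]
After 4 (process(A)): A:[] B:[]
After 5 (process(B)): A:[] B:[]
After 6 (process(B)): A:[] B:[]
After 7 (process(A)): A:[] B:[]
After 8 (send(from=B, to=A, msg='hello')): A:[hello] B:[]
After 9 (process(B)): A:[hello] B:[]
After 10 (send(from=B, to=A, msg='bye')): A:[hello,bye] B:[]

Answer: (empty)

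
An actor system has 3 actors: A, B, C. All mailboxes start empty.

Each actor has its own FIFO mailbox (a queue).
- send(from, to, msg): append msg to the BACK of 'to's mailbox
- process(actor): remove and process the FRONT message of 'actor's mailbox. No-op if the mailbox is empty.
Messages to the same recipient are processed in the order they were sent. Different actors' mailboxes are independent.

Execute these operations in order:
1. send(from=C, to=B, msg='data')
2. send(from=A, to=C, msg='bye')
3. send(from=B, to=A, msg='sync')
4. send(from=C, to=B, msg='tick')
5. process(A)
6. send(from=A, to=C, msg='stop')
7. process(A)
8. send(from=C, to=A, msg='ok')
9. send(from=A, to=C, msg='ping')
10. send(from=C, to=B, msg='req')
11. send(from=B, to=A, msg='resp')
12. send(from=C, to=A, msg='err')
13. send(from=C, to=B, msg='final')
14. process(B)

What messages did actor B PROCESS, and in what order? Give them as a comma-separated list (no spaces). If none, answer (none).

After 1 (send(from=C, to=B, msg='data')): A:[] B:[data] C:[]
After 2 (send(from=A, to=C, msg='bye')): A:[] B:[data] C:[bye]
After 3 (send(from=B, to=A, msg='sync')): A:[sync] B:[data] C:[bye]
After 4 (send(from=C, to=B, msg='tick')): A:[sync] B:[data,tick] C:[bye]
After 5 (process(A)): A:[] B:[data,tick] C:[bye]
After 6 (send(from=A, to=C, msg='stop')): A:[] B:[data,tick] C:[bye,stop]
After 7 (process(A)): A:[] B:[data,tick] C:[bye,stop]
After 8 (send(from=C, to=A, msg='ok')): A:[ok] B:[data,tick] C:[bye,stop]
After 9 (send(from=A, to=C, msg='ping')): A:[ok] B:[data,tick] C:[bye,stop,ping]
After 10 (send(from=C, to=B, msg='req')): A:[ok] B:[data,tick,req] C:[bye,stop,ping]
After 11 (send(from=B, to=A, msg='resp')): A:[ok,resp] B:[data,tick,req] C:[bye,stop,ping]
After 12 (send(from=C, to=A, msg='err')): A:[ok,resp,err] B:[data,tick,req] C:[bye,stop,ping]
After 13 (send(from=C, to=B, msg='final')): A:[ok,resp,err] B:[data,tick,req,final] C:[bye,stop,ping]
After 14 (process(B)): A:[ok,resp,err] B:[tick,req,final] C:[bye,stop,ping]

Answer: data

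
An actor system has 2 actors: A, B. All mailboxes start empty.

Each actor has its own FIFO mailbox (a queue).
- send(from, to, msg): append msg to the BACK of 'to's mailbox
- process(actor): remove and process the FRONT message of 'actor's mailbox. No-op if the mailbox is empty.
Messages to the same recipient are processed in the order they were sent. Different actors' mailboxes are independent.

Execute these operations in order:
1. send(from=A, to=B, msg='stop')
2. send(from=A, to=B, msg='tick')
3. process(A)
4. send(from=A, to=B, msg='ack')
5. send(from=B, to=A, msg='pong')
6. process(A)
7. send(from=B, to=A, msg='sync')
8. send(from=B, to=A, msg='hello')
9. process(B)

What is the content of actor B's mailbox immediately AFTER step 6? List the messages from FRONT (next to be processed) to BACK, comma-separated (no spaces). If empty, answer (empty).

After 1 (send(from=A, to=B, msg='stop')): A:[] B:[stop]
After 2 (send(from=A, to=B, msg='tick')): A:[] B:[stop,tick]
After 3 (process(A)): A:[] B:[stop,tick]
After 4 (send(from=A, to=B, msg='ack')): A:[] B:[stop,tick,ack]
After 5 (send(from=B, to=A, msg='pong')): A:[pong] B:[stop,tick,ack]
After 6 (process(A)): A:[] B:[stop,tick,ack]

stop,tick,ack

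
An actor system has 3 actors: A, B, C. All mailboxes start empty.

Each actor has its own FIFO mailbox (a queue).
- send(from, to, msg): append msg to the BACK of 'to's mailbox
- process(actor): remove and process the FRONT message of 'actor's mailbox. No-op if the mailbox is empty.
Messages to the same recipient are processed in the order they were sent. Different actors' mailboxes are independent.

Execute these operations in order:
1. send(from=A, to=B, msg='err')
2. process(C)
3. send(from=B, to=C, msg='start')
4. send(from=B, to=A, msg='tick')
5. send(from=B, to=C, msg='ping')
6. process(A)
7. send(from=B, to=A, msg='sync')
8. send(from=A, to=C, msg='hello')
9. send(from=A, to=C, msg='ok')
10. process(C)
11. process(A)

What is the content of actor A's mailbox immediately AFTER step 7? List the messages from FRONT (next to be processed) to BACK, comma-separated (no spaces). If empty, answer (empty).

After 1 (send(from=A, to=B, msg='err')): A:[] B:[err] C:[]
After 2 (process(C)): A:[] B:[err] C:[]
After 3 (send(from=B, to=C, msg='start')): A:[] B:[err] C:[start]
After 4 (send(from=B, to=A, msg='tick')): A:[tick] B:[err] C:[start]
After 5 (send(from=B, to=C, msg='ping')): A:[tick] B:[err] C:[start,ping]
After 6 (process(A)): A:[] B:[err] C:[start,ping]
After 7 (send(from=B, to=A, msg='sync')): A:[sync] B:[err] C:[start,ping]

sync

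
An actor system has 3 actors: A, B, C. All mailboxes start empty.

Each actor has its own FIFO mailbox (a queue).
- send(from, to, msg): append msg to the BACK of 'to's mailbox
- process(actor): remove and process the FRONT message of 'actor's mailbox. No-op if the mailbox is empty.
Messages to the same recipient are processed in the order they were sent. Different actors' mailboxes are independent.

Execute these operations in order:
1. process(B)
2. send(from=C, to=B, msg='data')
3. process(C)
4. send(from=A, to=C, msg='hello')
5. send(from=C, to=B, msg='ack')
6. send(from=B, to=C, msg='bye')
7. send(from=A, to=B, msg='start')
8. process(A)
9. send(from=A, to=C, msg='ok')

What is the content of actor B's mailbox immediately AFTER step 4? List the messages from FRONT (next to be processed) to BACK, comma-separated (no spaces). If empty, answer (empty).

After 1 (process(B)): A:[] B:[] C:[]
After 2 (send(from=C, to=B, msg='data')): A:[] B:[data] C:[]
After 3 (process(C)): A:[] B:[data] C:[]
After 4 (send(from=A, to=C, msg='hello')): A:[] B:[data] C:[hello]

data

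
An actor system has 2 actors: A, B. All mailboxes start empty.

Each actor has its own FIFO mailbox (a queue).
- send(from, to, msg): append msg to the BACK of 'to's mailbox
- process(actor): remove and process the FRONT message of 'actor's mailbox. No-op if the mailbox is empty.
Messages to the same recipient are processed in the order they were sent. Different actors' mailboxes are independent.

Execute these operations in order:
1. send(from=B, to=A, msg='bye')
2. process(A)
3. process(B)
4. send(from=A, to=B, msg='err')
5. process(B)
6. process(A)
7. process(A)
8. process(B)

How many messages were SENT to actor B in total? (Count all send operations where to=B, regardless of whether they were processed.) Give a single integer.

Answer: 1

Derivation:
After 1 (send(from=B, to=A, msg='bye')): A:[bye] B:[]
After 2 (process(A)): A:[] B:[]
After 3 (process(B)): A:[] B:[]
After 4 (send(from=A, to=B, msg='err')): A:[] B:[err]
After 5 (process(B)): A:[] B:[]
After 6 (process(A)): A:[] B:[]
After 7 (process(A)): A:[] B:[]
After 8 (process(B)): A:[] B:[]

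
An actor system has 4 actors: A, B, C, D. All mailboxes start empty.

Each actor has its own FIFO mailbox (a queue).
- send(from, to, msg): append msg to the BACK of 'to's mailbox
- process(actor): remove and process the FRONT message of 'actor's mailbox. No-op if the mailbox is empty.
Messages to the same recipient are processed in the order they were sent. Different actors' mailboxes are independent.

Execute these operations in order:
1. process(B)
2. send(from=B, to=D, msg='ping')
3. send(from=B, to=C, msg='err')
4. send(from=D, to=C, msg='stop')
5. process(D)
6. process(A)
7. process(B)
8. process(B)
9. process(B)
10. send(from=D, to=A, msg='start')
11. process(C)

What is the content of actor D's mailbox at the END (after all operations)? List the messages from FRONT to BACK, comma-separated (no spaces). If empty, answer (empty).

After 1 (process(B)): A:[] B:[] C:[] D:[]
After 2 (send(from=B, to=D, msg='ping')): A:[] B:[] C:[] D:[ping]
After 3 (send(from=B, to=C, msg='err')): A:[] B:[] C:[err] D:[ping]
After 4 (send(from=D, to=C, msg='stop')): A:[] B:[] C:[err,stop] D:[ping]
After 5 (process(D)): A:[] B:[] C:[err,stop] D:[]
After 6 (process(A)): A:[] B:[] C:[err,stop] D:[]
After 7 (process(B)): A:[] B:[] C:[err,stop] D:[]
After 8 (process(B)): A:[] B:[] C:[err,stop] D:[]
After 9 (process(B)): A:[] B:[] C:[err,stop] D:[]
After 10 (send(from=D, to=A, msg='start')): A:[start] B:[] C:[err,stop] D:[]
After 11 (process(C)): A:[start] B:[] C:[stop] D:[]

Answer: (empty)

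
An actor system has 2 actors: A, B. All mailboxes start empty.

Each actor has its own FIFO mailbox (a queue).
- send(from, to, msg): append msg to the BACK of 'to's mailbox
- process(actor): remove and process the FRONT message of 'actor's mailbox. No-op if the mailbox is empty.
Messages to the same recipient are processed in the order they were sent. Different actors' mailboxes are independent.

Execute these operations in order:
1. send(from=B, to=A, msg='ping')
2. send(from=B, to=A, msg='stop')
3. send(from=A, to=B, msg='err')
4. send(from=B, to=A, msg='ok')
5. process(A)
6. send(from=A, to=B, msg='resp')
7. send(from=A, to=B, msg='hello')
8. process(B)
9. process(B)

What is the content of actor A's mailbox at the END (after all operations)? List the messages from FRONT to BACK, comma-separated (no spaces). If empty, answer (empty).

After 1 (send(from=B, to=A, msg='ping')): A:[ping] B:[]
After 2 (send(from=B, to=A, msg='stop')): A:[ping,stop] B:[]
After 3 (send(from=A, to=B, msg='err')): A:[ping,stop] B:[err]
After 4 (send(from=B, to=A, msg='ok')): A:[ping,stop,ok] B:[err]
After 5 (process(A)): A:[stop,ok] B:[err]
After 6 (send(from=A, to=B, msg='resp')): A:[stop,ok] B:[err,resp]
After 7 (send(from=A, to=B, msg='hello')): A:[stop,ok] B:[err,resp,hello]
After 8 (process(B)): A:[stop,ok] B:[resp,hello]
After 9 (process(B)): A:[stop,ok] B:[hello]

Answer: stop,ok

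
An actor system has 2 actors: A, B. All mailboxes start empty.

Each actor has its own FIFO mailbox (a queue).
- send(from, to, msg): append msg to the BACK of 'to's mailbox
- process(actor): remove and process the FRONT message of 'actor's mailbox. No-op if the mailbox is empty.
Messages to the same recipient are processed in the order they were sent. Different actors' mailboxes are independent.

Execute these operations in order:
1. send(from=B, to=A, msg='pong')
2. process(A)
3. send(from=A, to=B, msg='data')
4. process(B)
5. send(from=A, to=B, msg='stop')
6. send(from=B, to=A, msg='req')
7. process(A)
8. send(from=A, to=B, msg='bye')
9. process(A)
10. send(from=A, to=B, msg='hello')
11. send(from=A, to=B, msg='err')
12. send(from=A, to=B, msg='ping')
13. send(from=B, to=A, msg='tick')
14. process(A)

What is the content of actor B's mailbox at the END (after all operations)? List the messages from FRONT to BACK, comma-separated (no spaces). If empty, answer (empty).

After 1 (send(from=B, to=A, msg='pong')): A:[pong] B:[]
After 2 (process(A)): A:[] B:[]
After 3 (send(from=A, to=B, msg='data')): A:[] B:[data]
After 4 (process(B)): A:[] B:[]
After 5 (send(from=A, to=B, msg='stop')): A:[] B:[stop]
After 6 (send(from=B, to=A, msg='req')): A:[req] B:[stop]
After 7 (process(A)): A:[] B:[stop]
After 8 (send(from=A, to=B, msg='bye')): A:[] B:[stop,bye]
After 9 (process(A)): A:[] B:[stop,bye]
After 10 (send(from=A, to=B, msg='hello')): A:[] B:[stop,bye,hello]
After 11 (send(from=A, to=B, msg='err')): A:[] B:[stop,bye,hello,err]
After 12 (send(from=A, to=B, msg='ping')): A:[] B:[stop,bye,hello,err,ping]
After 13 (send(from=B, to=A, msg='tick')): A:[tick] B:[stop,bye,hello,err,ping]
After 14 (process(A)): A:[] B:[stop,bye,hello,err,ping]

Answer: stop,bye,hello,err,ping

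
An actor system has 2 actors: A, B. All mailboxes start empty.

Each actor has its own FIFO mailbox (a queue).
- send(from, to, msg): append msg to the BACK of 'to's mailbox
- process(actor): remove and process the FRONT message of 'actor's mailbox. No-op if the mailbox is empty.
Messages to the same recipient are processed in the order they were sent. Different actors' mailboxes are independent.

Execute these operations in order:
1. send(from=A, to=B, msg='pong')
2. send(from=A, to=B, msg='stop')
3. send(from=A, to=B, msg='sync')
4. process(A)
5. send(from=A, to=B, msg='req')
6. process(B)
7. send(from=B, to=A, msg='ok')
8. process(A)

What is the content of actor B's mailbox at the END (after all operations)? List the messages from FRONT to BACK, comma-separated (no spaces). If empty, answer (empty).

Answer: stop,sync,req

Derivation:
After 1 (send(from=A, to=B, msg='pong')): A:[] B:[pong]
After 2 (send(from=A, to=B, msg='stop')): A:[] B:[pong,stop]
After 3 (send(from=A, to=B, msg='sync')): A:[] B:[pong,stop,sync]
After 4 (process(A)): A:[] B:[pong,stop,sync]
After 5 (send(from=A, to=B, msg='req')): A:[] B:[pong,stop,sync,req]
After 6 (process(B)): A:[] B:[stop,sync,req]
After 7 (send(from=B, to=A, msg='ok')): A:[ok] B:[stop,sync,req]
After 8 (process(A)): A:[] B:[stop,sync,req]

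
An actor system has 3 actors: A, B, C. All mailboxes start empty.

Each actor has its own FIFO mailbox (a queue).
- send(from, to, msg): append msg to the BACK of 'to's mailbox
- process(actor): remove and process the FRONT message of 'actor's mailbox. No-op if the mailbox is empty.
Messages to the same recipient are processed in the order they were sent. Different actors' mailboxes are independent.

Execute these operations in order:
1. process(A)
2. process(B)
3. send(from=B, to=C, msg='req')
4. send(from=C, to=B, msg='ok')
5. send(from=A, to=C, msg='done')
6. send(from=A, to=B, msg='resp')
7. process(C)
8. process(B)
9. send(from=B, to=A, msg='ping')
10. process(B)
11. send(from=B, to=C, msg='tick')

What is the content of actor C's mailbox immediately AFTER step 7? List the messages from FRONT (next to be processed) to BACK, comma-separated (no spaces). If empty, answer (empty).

After 1 (process(A)): A:[] B:[] C:[]
After 2 (process(B)): A:[] B:[] C:[]
After 3 (send(from=B, to=C, msg='req')): A:[] B:[] C:[req]
After 4 (send(from=C, to=B, msg='ok')): A:[] B:[ok] C:[req]
After 5 (send(from=A, to=C, msg='done')): A:[] B:[ok] C:[req,done]
After 6 (send(from=A, to=B, msg='resp')): A:[] B:[ok,resp] C:[req,done]
After 7 (process(C)): A:[] B:[ok,resp] C:[done]

done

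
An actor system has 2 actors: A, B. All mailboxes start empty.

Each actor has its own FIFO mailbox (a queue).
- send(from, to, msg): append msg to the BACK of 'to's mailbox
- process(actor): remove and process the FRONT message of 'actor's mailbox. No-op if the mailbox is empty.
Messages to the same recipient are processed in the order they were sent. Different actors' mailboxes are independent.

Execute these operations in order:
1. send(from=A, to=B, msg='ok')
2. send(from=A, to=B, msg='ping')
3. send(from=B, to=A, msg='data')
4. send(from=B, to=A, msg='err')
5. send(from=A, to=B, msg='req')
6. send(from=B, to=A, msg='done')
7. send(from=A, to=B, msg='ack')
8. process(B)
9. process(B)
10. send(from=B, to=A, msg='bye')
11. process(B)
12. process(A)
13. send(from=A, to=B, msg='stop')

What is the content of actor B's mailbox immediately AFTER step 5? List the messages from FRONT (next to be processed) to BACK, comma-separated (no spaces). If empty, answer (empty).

After 1 (send(from=A, to=B, msg='ok')): A:[] B:[ok]
After 2 (send(from=A, to=B, msg='ping')): A:[] B:[ok,ping]
After 3 (send(from=B, to=A, msg='data')): A:[data] B:[ok,ping]
After 4 (send(from=B, to=A, msg='err')): A:[data,err] B:[ok,ping]
After 5 (send(from=A, to=B, msg='req')): A:[data,err] B:[ok,ping,req]

ok,ping,req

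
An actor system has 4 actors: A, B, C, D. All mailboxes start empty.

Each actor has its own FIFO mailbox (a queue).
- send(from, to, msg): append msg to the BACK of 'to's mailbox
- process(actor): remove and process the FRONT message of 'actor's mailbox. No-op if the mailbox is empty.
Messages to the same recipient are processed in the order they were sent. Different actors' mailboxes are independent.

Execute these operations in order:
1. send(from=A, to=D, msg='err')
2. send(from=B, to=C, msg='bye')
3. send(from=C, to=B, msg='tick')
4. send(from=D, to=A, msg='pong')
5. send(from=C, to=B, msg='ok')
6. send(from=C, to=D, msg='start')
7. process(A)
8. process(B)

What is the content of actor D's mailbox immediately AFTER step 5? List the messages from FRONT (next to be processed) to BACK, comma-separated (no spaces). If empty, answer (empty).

After 1 (send(from=A, to=D, msg='err')): A:[] B:[] C:[] D:[err]
After 2 (send(from=B, to=C, msg='bye')): A:[] B:[] C:[bye] D:[err]
After 3 (send(from=C, to=B, msg='tick')): A:[] B:[tick] C:[bye] D:[err]
After 4 (send(from=D, to=A, msg='pong')): A:[pong] B:[tick] C:[bye] D:[err]
After 5 (send(from=C, to=B, msg='ok')): A:[pong] B:[tick,ok] C:[bye] D:[err]

err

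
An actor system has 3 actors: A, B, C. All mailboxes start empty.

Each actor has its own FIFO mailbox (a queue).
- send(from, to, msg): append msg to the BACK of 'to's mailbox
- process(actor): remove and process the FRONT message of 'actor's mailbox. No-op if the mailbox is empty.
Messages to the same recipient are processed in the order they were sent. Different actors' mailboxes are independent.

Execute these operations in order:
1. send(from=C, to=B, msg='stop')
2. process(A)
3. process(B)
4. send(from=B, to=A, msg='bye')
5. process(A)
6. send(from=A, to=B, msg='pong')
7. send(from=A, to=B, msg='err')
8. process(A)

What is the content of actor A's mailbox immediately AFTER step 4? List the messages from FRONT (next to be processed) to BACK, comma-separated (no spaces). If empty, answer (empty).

After 1 (send(from=C, to=B, msg='stop')): A:[] B:[stop] C:[]
After 2 (process(A)): A:[] B:[stop] C:[]
After 3 (process(B)): A:[] B:[] C:[]
After 4 (send(from=B, to=A, msg='bye')): A:[bye] B:[] C:[]

bye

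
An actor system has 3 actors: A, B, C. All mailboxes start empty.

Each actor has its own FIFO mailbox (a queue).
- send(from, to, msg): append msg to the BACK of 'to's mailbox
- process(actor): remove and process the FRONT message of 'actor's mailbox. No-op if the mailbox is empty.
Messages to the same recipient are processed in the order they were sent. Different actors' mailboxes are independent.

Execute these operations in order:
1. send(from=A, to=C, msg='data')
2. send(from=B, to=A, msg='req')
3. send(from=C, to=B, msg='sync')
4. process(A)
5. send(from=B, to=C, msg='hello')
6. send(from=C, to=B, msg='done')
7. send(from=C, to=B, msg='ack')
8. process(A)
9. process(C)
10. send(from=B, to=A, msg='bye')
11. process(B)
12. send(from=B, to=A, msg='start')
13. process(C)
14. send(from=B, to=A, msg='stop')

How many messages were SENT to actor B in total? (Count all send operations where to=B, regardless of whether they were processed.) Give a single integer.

After 1 (send(from=A, to=C, msg='data')): A:[] B:[] C:[data]
After 2 (send(from=B, to=A, msg='req')): A:[req] B:[] C:[data]
After 3 (send(from=C, to=B, msg='sync')): A:[req] B:[sync] C:[data]
After 4 (process(A)): A:[] B:[sync] C:[data]
After 5 (send(from=B, to=C, msg='hello')): A:[] B:[sync] C:[data,hello]
After 6 (send(from=C, to=B, msg='done')): A:[] B:[sync,done] C:[data,hello]
After 7 (send(from=C, to=B, msg='ack')): A:[] B:[sync,done,ack] C:[data,hello]
After 8 (process(A)): A:[] B:[sync,done,ack] C:[data,hello]
After 9 (process(C)): A:[] B:[sync,done,ack] C:[hello]
After 10 (send(from=B, to=A, msg='bye')): A:[bye] B:[sync,done,ack] C:[hello]
After 11 (process(B)): A:[bye] B:[done,ack] C:[hello]
After 12 (send(from=B, to=A, msg='start')): A:[bye,start] B:[done,ack] C:[hello]
After 13 (process(C)): A:[bye,start] B:[done,ack] C:[]
After 14 (send(from=B, to=A, msg='stop')): A:[bye,start,stop] B:[done,ack] C:[]

Answer: 3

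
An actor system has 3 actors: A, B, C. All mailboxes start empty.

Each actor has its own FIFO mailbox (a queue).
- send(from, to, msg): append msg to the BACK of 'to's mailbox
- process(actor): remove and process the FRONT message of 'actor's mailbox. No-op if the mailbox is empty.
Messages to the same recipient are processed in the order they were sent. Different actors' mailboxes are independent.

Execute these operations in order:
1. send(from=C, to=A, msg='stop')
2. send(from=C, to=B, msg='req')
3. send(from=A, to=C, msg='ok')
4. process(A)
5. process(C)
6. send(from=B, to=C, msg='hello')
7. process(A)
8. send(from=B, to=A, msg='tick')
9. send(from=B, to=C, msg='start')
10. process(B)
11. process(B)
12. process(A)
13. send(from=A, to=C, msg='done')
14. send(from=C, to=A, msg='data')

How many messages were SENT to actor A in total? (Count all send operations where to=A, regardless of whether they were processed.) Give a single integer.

Answer: 3

Derivation:
After 1 (send(from=C, to=A, msg='stop')): A:[stop] B:[] C:[]
After 2 (send(from=C, to=B, msg='req')): A:[stop] B:[req] C:[]
After 3 (send(from=A, to=C, msg='ok')): A:[stop] B:[req] C:[ok]
After 4 (process(A)): A:[] B:[req] C:[ok]
After 5 (process(C)): A:[] B:[req] C:[]
After 6 (send(from=B, to=C, msg='hello')): A:[] B:[req] C:[hello]
After 7 (process(A)): A:[] B:[req] C:[hello]
After 8 (send(from=B, to=A, msg='tick')): A:[tick] B:[req] C:[hello]
After 9 (send(from=B, to=C, msg='start')): A:[tick] B:[req] C:[hello,start]
After 10 (process(B)): A:[tick] B:[] C:[hello,start]
After 11 (process(B)): A:[tick] B:[] C:[hello,start]
After 12 (process(A)): A:[] B:[] C:[hello,start]
After 13 (send(from=A, to=C, msg='done')): A:[] B:[] C:[hello,start,done]
After 14 (send(from=C, to=A, msg='data')): A:[data] B:[] C:[hello,start,done]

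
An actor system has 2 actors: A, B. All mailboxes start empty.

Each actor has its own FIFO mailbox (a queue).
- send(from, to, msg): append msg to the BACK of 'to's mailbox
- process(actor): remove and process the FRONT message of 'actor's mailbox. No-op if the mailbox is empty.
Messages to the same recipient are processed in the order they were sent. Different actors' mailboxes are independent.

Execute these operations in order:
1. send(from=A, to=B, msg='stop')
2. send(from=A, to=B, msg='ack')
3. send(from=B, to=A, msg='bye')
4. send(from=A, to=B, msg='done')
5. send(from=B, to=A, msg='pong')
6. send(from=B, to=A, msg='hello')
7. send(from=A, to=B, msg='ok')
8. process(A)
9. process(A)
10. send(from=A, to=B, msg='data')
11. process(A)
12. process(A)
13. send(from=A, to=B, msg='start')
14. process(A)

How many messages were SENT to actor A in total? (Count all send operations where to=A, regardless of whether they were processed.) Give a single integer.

Answer: 3

Derivation:
After 1 (send(from=A, to=B, msg='stop')): A:[] B:[stop]
After 2 (send(from=A, to=B, msg='ack')): A:[] B:[stop,ack]
After 3 (send(from=B, to=A, msg='bye')): A:[bye] B:[stop,ack]
After 4 (send(from=A, to=B, msg='done')): A:[bye] B:[stop,ack,done]
After 5 (send(from=B, to=A, msg='pong')): A:[bye,pong] B:[stop,ack,done]
After 6 (send(from=B, to=A, msg='hello')): A:[bye,pong,hello] B:[stop,ack,done]
After 7 (send(from=A, to=B, msg='ok')): A:[bye,pong,hello] B:[stop,ack,done,ok]
After 8 (process(A)): A:[pong,hello] B:[stop,ack,done,ok]
After 9 (process(A)): A:[hello] B:[stop,ack,done,ok]
After 10 (send(from=A, to=B, msg='data')): A:[hello] B:[stop,ack,done,ok,data]
After 11 (process(A)): A:[] B:[stop,ack,done,ok,data]
After 12 (process(A)): A:[] B:[stop,ack,done,ok,data]
After 13 (send(from=A, to=B, msg='start')): A:[] B:[stop,ack,done,ok,data,start]
After 14 (process(A)): A:[] B:[stop,ack,done,ok,data,start]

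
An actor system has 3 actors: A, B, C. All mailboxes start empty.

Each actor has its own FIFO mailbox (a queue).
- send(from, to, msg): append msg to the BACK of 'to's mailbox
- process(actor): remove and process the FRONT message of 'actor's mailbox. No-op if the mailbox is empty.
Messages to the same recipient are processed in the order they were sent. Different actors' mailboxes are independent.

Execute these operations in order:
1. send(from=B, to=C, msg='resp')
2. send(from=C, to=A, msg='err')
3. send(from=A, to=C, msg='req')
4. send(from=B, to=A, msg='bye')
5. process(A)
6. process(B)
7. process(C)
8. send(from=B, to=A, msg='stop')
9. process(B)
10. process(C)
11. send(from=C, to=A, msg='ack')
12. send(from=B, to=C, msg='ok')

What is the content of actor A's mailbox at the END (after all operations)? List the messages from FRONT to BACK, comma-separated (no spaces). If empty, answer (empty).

Answer: bye,stop,ack

Derivation:
After 1 (send(from=B, to=C, msg='resp')): A:[] B:[] C:[resp]
After 2 (send(from=C, to=A, msg='err')): A:[err] B:[] C:[resp]
After 3 (send(from=A, to=C, msg='req')): A:[err] B:[] C:[resp,req]
After 4 (send(from=B, to=A, msg='bye')): A:[err,bye] B:[] C:[resp,req]
After 5 (process(A)): A:[bye] B:[] C:[resp,req]
After 6 (process(B)): A:[bye] B:[] C:[resp,req]
After 7 (process(C)): A:[bye] B:[] C:[req]
After 8 (send(from=B, to=A, msg='stop')): A:[bye,stop] B:[] C:[req]
After 9 (process(B)): A:[bye,stop] B:[] C:[req]
After 10 (process(C)): A:[bye,stop] B:[] C:[]
After 11 (send(from=C, to=A, msg='ack')): A:[bye,stop,ack] B:[] C:[]
After 12 (send(from=B, to=C, msg='ok')): A:[bye,stop,ack] B:[] C:[ok]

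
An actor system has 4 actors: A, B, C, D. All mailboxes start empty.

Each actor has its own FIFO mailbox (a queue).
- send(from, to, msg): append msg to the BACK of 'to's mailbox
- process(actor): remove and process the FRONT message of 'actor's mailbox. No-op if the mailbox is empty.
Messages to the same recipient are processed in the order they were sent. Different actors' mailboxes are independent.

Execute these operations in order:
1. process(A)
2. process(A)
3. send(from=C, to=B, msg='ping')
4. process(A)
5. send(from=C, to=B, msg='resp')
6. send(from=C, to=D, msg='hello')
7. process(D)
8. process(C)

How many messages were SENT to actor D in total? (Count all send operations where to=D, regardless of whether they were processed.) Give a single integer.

Answer: 1

Derivation:
After 1 (process(A)): A:[] B:[] C:[] D:[]
After 2 (process(A)): A:[] B:[] C:[] D:[]
After 3 (send(from=C, to=B, msg='ping')): A:[] B:[ping] C:[] D:[]
After 4 (process(A)): A:[] B:[ping] C:[] D:[]
After 5 (send(from=C, to=B, msg='resp')): A:[] B:[ping,resp] C:[] D:[]
After 6 (send(from=C, to=D, msg='hello')): A:[] B:[ping,resp] C:[] D:[hello]
After 7 (process(D)): A:[] B:[ping,resp] C:[] D:[]
After 8 (process(C)): A:[] B:[ping,resp] C:[] D:[]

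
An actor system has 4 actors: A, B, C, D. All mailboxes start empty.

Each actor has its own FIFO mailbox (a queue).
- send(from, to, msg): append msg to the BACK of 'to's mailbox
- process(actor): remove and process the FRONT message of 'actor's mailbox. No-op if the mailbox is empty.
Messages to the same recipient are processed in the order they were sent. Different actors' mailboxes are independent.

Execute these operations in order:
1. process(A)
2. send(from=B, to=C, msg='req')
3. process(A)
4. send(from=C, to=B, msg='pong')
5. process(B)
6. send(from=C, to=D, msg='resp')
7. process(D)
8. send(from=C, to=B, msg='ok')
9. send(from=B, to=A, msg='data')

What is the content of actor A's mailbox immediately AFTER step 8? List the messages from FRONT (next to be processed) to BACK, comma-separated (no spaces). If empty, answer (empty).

After 1 (process(A)): A:[] B:[] C:[] D:[]
After 2 (send(from=B, to=C, msg='req')): A:[] B:[] C:[req] D:[]
After 3 (process(A)): A:[] B:[] C:[req] D:[]
After 4 (send(from=C, to=B, msg='pong')): A:[] B:[pong] C:[req] D:[]
After 5 (process(B)): A:[] B:[] C:[req] D:[]
After 6 (send(from=C, to=D, msg='resp')): A:[] B:[] C:[req] D:[resp]
After 7 (process(D)): A:[] B:[] C:[req] D:[]
After 8 (send(from=C, to=B, msg='ok')): A:[] B:[ok] C:[req] D:[]

(empty)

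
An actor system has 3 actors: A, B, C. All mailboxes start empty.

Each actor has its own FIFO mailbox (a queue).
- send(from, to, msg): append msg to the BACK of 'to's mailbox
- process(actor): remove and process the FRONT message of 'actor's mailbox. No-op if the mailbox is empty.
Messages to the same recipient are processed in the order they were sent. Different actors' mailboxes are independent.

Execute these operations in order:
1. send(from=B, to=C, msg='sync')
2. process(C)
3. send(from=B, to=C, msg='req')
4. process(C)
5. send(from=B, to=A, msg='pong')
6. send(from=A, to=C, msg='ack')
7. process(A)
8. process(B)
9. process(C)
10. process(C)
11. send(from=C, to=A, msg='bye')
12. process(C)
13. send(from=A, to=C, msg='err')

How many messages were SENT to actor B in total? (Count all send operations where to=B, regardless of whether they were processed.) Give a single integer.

After 1 (send(from=B, to=C, msg='sync')): A:[] B:[] C:[sync]
After 2 (process(C)): A:[] B:[] C:[]
After 3 (send(from=B, to=C, msg='req')): A:[] B:[] C:[req]
After 4 (process(C)): A:[] B:[] C:[]
After 5 (send(from=B, to=A, msg='pong')): A:[pong] B:[] C:[]
After 6 (send(from=A, to=C, msg='ack')): A:[pong] B:[] C:[ack]
After 7 (process(A)): A:[] B:[] C:[ack]
After 8 (process(B)): A:[] B:[] C:[ack]
After 9 (process(C)): A:[] B:[] C:[]
After 10 (process(C)): A:[] B:[] C:[]
After 11 (send(from=C, to=A, msg='bye')): A:[bye] B:[] C:[]
After 12 (process(C)): A:[bye] B:[] C:[]
After 13 (send(from=A, to=C, msg='err')): A:[bye] B:[] C:[err]

Answer: 0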